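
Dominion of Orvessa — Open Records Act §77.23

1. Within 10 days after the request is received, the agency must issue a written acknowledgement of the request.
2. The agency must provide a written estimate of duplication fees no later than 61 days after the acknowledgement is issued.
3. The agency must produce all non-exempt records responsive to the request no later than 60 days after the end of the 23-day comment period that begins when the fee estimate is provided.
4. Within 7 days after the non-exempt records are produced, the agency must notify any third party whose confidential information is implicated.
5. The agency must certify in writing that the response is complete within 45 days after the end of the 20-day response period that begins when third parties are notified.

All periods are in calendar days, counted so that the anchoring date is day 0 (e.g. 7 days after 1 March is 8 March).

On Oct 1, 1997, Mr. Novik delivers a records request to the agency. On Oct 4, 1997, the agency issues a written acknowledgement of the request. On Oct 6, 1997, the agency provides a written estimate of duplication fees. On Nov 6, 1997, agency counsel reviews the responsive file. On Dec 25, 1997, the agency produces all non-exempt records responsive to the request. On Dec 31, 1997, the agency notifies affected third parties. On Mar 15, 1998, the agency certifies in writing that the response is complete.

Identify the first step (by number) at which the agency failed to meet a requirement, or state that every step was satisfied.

Step 1: 10 days after Oct 1, 1997 (when the request is received) is Oct 11, 1997; Oct 4, 1997 is within that limit.
Step 2: 61 days after Oct 4, 1997 (when the acknowledgement is issued) is Dec 4, 1997; Oct 6, 1997 is within that limit.
Step 3: 60 days after Oct 29, 1997 (end of the 23-day comment period, which began when the fee estimate is provided on Oct 6, 1997) is Dec 28, 1997; completed Dec 25, 1997, before the deadline.
Step 4: 7 days after Dec 25, 1997 (when the non-exempt records are produced) is Jan 1, 1998; done Dec 31, 1997 — timely.
Step 5: 45 days after Jan 20, 1998 (end of the 20-day response period, which began when third parties are notified on Dec 31, 1997) is Mar 6, 1998; not done until Mar 15, 1998, 9 days after the deadline.
No need to go further; step 5 was not satisfied.

Step 5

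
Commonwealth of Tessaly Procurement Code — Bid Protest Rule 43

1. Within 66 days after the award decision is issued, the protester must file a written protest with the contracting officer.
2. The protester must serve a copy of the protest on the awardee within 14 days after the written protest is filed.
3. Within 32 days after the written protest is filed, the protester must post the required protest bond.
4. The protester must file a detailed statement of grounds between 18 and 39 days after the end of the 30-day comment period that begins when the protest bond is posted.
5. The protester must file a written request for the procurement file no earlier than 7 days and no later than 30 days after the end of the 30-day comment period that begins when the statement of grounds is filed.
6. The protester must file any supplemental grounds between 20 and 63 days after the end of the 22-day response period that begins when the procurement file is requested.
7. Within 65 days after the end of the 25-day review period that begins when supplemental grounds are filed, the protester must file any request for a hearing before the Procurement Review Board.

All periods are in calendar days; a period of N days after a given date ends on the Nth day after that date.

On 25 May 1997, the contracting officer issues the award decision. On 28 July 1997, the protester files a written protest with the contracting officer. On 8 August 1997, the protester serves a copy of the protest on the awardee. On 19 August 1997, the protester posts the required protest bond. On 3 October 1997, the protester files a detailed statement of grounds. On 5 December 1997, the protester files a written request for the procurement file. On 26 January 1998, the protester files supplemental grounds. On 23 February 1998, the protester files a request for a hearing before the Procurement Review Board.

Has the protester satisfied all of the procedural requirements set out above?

(1) due by 25 May 1997 + 66 days = 30 July 1997; 28 July 1997 is within that limit.
(2) due by 28 July 1997 + 14 days = 11 August 1997; 8 August 1997 is within that limit.
(3) due by 28 July 1997 + 32 days = 29 August 1997; 19 August 1997 is within that limit.
(4) the permitted window runs from 18 September 1997 + 18 = 6 October 1997 to 18 September 1997 + 39 = 27 October 1997; 3 October 1997 is 3 days too early.
The analysis stops there.

No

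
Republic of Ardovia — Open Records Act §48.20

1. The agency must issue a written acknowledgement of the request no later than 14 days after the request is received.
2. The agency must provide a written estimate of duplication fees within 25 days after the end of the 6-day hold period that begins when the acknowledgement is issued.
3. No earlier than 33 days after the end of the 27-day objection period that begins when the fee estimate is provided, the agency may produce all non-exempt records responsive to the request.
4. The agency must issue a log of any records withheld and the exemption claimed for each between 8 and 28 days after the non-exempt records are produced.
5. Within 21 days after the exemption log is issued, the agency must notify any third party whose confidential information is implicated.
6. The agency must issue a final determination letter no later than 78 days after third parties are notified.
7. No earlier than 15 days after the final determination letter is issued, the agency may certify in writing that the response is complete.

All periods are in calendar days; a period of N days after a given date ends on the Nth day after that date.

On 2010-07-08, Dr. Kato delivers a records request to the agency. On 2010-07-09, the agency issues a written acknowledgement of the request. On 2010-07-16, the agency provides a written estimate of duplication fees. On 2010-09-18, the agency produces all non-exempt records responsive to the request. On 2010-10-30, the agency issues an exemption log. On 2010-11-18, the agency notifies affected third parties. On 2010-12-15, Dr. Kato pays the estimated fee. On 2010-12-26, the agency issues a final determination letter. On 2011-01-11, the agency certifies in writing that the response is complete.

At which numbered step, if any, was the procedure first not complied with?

Step 4

Step 1: 14 days after 2010-07-08 (when the request is received) is 2010-07-22; completed 2010-07-09, before the deadline.
Step 2: 25 days after 2010-07-15 (end of the 6-day hold period, which began when the acknowledgement is issued on 2010-07-09) is 2010-08-09; done 2010-07-16 — timely.
Step 3: the earliest permitted date is 33 days after 2010-08-12 (end of the 27-day objection period, which began when the fee estimate is provided on 2010-07-16), i.e. 2010-09-14; 2010-09-18 is on or after that date.
Step 4: the window is 8–28 days after 2010-09-18 (when the non-exempt records are produced), so 2010-09-26 through 2010-10-16; 2010-10-30 is 14 days past the end of the window.
Later steps need not be reached.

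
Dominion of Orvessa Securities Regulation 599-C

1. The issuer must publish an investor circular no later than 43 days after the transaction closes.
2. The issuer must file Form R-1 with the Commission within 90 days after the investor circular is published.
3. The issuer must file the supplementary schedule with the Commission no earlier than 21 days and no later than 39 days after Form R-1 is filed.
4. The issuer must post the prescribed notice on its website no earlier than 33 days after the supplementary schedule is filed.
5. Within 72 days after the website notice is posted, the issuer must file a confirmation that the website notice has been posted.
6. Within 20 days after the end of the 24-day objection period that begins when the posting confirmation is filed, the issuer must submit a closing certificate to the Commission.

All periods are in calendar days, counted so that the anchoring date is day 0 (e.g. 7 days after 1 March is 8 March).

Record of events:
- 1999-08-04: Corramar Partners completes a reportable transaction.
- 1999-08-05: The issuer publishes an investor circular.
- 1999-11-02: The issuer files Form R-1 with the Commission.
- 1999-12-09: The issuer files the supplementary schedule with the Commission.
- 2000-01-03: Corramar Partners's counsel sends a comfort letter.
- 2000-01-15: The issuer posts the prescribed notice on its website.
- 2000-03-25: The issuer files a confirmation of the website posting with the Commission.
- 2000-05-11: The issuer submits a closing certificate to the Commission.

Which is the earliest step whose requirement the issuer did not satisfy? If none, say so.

(1) due by 1999-08-04 + 43 days = 1999-09-16; completed 1999-08-05, before the deadline.
(2) due by 1999-08-05 + 90 days = 1999-11-03; done 1999-11-02 — timely.
(3) the permitted window runs from 1999-11-02 + 21 = 1999-11-23 to 1999-11-02 + 39 = 1999-12-11; 1999-12-09 falls inside that range.
(4) permitted from 1999-12-09 + 33 days = 2000-01-11 onward; done 2000-01-15 — permitted.
(5) due by 2000-01-15 + 72 days = 2000-03-27; done 2000-03-25 — timely.
(6) due by 2000-04-18 + 20 days = 2000-05-08; not done until 2000-05-11, 3 days after the deadline.

Step 6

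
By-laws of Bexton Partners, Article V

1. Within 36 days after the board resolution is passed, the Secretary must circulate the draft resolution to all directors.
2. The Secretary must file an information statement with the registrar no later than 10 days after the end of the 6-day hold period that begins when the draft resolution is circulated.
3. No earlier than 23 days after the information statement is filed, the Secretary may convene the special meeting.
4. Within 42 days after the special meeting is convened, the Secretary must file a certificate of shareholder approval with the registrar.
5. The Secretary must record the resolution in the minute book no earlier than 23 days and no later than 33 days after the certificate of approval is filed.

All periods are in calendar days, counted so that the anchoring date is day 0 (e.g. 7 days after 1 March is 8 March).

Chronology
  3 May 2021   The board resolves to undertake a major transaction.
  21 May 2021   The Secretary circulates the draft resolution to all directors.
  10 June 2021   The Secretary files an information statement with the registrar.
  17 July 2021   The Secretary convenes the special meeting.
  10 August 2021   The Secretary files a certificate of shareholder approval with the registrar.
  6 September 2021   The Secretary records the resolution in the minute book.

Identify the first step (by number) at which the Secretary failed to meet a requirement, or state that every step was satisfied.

Step 1: 36 days after 3 May 2021 (when the board resolution is passed) is 8 June 2021; completed 21 May 2021, before the deadline.
Step 2: 10 days after 27 May 2021 (end of the 6-day hold period, which began when the draft resolution is circulated on 21 May 2021) is 6 June 2021; not done until 10 June 2021, 4 days after the deadline.
No need to go further; step 2 was not satisfied.

Step 2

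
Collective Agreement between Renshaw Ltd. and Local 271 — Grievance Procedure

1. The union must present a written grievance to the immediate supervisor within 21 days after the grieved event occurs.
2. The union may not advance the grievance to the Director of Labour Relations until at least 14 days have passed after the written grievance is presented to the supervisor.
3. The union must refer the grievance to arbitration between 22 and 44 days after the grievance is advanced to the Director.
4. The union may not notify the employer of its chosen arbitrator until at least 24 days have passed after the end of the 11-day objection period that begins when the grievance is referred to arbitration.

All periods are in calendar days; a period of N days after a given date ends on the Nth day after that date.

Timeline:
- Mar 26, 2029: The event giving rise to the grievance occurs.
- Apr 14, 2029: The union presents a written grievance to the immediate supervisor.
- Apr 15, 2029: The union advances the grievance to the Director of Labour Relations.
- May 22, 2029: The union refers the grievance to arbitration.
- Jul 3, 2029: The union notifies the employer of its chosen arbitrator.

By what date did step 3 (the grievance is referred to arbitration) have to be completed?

Step 3 runs from Apr 15, 2029, when the grievance is advanced to the Director. The window is 22–44 days after Apr 15, 2029; it closes on May 29, 2029.

May 29, 2029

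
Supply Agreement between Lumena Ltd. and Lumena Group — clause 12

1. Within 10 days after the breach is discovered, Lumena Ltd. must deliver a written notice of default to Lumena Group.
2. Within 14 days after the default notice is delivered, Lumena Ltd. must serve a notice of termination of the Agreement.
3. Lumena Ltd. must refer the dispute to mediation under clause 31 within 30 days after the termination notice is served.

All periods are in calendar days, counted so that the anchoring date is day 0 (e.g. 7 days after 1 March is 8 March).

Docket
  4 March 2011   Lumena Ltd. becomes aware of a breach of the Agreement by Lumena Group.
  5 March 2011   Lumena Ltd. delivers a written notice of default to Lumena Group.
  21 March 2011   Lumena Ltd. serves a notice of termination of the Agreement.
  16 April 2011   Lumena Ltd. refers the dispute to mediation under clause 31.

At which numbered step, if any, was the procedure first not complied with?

Step 1 — counting 10 days from 4 March 2011 (when the breach is discovered) gives a deadline of 14 March 2011; completed 5 March 2011, before the deadline.
Step 2 — counting 14 days from 5 March 2011 (when the default notice is delivered) gives a deadline of 19 March 2011; done 21 March 2011 — 2 days late.

Step 2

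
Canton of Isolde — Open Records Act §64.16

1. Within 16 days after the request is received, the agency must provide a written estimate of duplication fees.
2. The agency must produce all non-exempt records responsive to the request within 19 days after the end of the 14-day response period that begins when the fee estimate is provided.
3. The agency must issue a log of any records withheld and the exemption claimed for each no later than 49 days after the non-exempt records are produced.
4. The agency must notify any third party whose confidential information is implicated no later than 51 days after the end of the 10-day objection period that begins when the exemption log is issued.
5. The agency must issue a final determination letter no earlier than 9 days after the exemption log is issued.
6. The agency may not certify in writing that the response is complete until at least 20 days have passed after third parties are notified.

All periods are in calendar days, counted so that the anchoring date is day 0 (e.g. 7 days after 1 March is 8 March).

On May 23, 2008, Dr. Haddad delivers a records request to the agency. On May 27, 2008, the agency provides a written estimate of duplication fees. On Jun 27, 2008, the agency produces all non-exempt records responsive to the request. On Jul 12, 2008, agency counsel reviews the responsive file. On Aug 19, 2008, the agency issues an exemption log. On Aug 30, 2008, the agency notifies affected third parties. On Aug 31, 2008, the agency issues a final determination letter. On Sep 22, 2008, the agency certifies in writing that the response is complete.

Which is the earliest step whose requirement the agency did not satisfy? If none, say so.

(1) due by May 23, 2008 + 16 days = Jun 8, 2008; completed May 27, 2008, before the deadline.
(2) due by Jun 10, 2008 + 19 days = Jun 29, 2008; done Jun 27, 2008 — timely.
(3) due by Jun 27, 2008 + 49 days = Aug 15, 2008; not done until Aug 19, 2008, 4 days after the deadline.
That is the first point of non-compliance.

Step 3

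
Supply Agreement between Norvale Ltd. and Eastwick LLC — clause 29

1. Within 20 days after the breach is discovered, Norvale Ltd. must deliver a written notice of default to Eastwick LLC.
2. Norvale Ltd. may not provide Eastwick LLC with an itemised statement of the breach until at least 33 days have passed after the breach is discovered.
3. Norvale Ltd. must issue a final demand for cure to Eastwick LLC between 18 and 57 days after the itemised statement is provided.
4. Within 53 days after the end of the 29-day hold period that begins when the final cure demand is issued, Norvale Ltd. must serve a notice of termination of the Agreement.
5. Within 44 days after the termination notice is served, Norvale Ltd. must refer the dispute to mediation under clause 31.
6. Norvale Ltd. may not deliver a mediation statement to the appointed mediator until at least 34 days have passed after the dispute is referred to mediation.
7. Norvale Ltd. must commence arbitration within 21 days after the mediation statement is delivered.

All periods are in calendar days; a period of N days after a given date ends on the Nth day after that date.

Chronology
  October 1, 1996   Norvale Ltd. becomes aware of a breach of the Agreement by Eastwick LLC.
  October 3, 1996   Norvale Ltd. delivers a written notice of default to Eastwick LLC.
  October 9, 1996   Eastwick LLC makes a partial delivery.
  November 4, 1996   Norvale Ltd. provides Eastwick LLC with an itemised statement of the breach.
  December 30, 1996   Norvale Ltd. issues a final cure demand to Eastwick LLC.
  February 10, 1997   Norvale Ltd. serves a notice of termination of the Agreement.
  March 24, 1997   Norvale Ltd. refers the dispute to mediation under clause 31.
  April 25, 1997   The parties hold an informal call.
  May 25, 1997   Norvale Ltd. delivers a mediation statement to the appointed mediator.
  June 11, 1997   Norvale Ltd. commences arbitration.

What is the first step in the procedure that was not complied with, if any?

Step 1: 20 days after October 1, 1996 (when the breach is discovered) is October 21, 1996; October 3, 1996 is within that limit.
Step 2: the earliest permitted date is 33 days after October 1, 1996 (when the breach is discovered), i.e. November 3, 1996; November 4, 1996 is on or after that date.
Step 3: the window is 18–57 days after November 4, 1996 (when the itemised statement is provided), so November 22, 1996 through December 31, 1996; done December 30, 1996, which is between those dates.
Step 4: 53 days after January 28, 1997 (end of the 29-day hold period, which began when the final cure demand is issued on December 30, 1996) is March 22, 1997; done February 10, 1997 — timely.
Step 5: 44 days after February 10, 1997 (when the termination notice is served) is March 26, 1997; completed March 24, 1997, before the deadline.
Step 6: the earliest permitted date is 34 days after March 24, 1997 (when the dispute is referred to mediation), i.e. April 27, 1997; May 25, 1997 is on or after that date.
Step 7: 21 days after May 25, 1997 (when the mediation statement is delivered) is June 15, 1997; June 11, 1997 is within that limit.

None — every step was satisfied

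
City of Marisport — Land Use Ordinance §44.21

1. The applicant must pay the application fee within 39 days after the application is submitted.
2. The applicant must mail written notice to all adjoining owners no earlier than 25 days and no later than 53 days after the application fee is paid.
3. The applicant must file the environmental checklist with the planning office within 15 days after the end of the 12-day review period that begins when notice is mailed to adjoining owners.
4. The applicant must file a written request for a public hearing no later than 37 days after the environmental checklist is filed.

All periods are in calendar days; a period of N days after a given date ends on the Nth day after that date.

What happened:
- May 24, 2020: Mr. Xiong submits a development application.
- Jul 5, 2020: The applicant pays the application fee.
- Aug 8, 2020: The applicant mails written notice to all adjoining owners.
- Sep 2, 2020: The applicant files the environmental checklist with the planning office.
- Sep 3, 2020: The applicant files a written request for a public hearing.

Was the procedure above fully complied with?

No

(1) due by May 24, 2020 + 39 days = Jul 2, 2020; done Jul 5, 2020 — 3 days late.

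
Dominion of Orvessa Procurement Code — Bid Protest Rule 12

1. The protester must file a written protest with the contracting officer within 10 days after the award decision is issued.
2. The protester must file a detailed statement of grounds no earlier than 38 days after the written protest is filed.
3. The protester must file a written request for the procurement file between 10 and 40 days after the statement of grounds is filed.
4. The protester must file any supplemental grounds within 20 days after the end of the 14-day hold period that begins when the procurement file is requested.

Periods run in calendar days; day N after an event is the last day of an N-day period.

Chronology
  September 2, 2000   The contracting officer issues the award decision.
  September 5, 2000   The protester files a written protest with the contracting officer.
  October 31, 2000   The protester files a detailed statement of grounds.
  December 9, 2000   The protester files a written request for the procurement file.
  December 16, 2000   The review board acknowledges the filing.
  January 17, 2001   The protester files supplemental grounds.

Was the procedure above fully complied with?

Step 1 — counting 10 days from September 2, 2000 (when the award decision is issued) gives a deadline of September 12, 2000; done September 5, 2000 — timely.
Step 2 — must wait 38 days from September 5, 2000 (when the written protest is filed), so not before October 13, 2000; done October 31, 2000 — permitted.
Step 3 — 10 and 40 days from October 31, 2000 (when the statement of grounds is filed) are November 10, 2000 and December 10, 2000 respectively; done December 9, 2000, which is between those dates.
Step 4 — counting 20 days from December 23, 2000 (end of the 14-day hold period, which began when the procurement file is requested on December 9, 2000) gives a deadline of January 12, 2001; January 17, 2001 misses that deadline by 5 days.
The analysis stops there.

No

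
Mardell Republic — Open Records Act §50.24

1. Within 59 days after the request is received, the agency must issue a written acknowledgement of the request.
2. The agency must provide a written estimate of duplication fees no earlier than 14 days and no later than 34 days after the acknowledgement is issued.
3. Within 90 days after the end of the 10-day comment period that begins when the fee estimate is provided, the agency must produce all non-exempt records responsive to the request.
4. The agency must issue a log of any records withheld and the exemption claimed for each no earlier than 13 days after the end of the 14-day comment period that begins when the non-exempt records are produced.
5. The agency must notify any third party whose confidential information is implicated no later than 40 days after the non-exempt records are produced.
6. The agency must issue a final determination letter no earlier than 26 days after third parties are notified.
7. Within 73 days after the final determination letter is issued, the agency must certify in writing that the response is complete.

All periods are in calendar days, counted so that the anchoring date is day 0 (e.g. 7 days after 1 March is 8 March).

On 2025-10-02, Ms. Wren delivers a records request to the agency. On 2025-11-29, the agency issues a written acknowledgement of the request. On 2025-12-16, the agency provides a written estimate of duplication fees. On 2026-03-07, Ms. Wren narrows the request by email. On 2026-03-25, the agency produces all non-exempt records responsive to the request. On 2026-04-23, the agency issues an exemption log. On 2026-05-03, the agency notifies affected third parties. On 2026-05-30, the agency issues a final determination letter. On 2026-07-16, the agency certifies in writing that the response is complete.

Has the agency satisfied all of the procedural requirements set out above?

Yes

Step 1: 59 days after 2025-10-02 (when the request is received) is 2025-11-30; completed 2025-11-29, before the deadline.
Step 2: the window is 14–34 days after 2025-11-29 (when the acknowledgement is issued), so 2025-12-13 through 2026-01-02; done 2025-12-16 — within the window.
Step 3: 90 days after 2025-12-26 (end of the 10-day comment period, which began when the fee estimate is provided on 2025-12-16) is 2026-03-26; done 2026-03-25 — timely.
Step 4: the earliest permitted date is 13 days after 2026-04-08 (end of the 14-day comment period, which began when the non-exempt records are produced on 2026-03-25), i.e. 2026-04-21; 2026-04-23 is on or after that date.
Step 5: 40 days after 2026-03-25 (when the non-exempt records are produced) is 2026-05-04; done 2026-05-03 — timely.
Step 6: the earliest permitted date is 26 days after 2026-05-03 (when third parties are notified), i.e. 2026-05-29; done 2026-05-30, after the minimum wait.
Step 7: 73 days after 2026-05-30 (when the final determination letter is issued) is 2026-08-11; completed 2026-07-16, before the deadline.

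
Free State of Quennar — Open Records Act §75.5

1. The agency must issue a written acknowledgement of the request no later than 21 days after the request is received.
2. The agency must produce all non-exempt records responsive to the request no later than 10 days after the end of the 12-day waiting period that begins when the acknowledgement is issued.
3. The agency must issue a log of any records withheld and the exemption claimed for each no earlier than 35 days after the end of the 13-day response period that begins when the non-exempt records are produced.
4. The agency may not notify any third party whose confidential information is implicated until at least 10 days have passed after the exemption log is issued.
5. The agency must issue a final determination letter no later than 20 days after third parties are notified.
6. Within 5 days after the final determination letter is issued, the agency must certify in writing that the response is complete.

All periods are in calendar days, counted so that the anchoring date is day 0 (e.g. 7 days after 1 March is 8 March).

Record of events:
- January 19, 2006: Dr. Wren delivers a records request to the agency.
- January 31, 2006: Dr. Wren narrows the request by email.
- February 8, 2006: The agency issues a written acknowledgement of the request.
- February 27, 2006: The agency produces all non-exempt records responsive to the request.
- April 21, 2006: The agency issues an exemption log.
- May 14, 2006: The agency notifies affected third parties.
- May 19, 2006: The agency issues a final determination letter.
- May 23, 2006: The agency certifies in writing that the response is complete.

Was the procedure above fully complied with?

Step 1: 21 days after January 19, 2006 (when the request is received) is February 9, 2006; done February 8, 2006 — timely.
Step 2: 10 days after February 20, 2006 (end of the 12-day waiting period, which began when the acknowledgement is issued on February 8, 2006) is March 2, 2006; February 27, 2006 is within that limit.
Step 3: the earliest permitted date is 35 days after March 12, 2006 (end of the 13-day response period, which began when the non-exempt records are produced on February 27, 2006), i.e. April 16, 2006; April 21, 2006 is on or after that date.
Step 4: the earliest permitted date is 10 days after April 21, 2006 (when the exemption log is issued), i.e. May 1, 2006; done May 14, 2006, after the minimum wait.
Step 5: 20 days after May 14, 2006 (when third parties are notified) is June 3, 2006; completed May 19, 2006, before the deadline.
Step 6: 5 days after May 19, 2006 (when the final determination letter is issued) is May 24, 2006; completed May 23, 2006, before the deadline.

Yes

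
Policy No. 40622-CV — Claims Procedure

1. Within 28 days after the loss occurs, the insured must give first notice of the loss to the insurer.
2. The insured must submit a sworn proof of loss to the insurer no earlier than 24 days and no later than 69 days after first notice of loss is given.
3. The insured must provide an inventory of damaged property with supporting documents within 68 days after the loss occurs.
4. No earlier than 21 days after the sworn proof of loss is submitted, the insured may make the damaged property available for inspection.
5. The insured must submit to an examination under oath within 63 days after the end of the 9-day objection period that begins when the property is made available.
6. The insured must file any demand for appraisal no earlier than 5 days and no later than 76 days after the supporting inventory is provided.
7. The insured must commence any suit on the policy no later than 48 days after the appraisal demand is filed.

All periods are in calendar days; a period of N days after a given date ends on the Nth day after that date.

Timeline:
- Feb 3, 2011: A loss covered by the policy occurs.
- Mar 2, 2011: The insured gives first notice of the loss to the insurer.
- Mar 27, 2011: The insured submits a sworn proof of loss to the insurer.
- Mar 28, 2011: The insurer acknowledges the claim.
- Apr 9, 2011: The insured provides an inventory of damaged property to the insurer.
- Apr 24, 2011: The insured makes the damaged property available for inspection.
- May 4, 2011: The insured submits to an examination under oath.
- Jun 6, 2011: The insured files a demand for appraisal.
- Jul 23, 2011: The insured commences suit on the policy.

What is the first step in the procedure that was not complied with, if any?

Step 1 — counting 28 days from Feb 3, 2011 (when the loss occurs) gives a deadline of Mar 3, 2011; Mar 2, 2011 is within that limit.
Step 2 — 24 and 69 days from Mar 2, 2011 (when first notice of loss is given) are Mar 26, 2011 and May 10, 2011 respectively; done Mar 27, 2011 — within the window.
Step 3 — counting 68 days from Feb 3, 2011 (when the loss occurs) gives a deadline of Apr 12, 2011; Apr 9, 2011 is within that limit.
Step 4 — must wait 21 days from Mar 27, 2011 (when the sworn proof of loss is submitted), so not before Apr 17, 2011; done Apr 24, 2011 — permitted.
Step 5 — counting 63 days from May 3, 2011 (end of the 9-day objection period, which began when the property is made available on Apr 24, 2011) gives a deadline of Jul 5, 2011; completed May 4, 2011, before the deadline.
Step 6 — 5 and 76 days from Apr 9, 2011 (when the supporting inventory is provided) are Apr 14, 2011 and Jun 24, 2011 respectively; done Jun 6, 2011, which is between those dates.
Step 7 — counting 48 days from Jun 6, 2011 (when the appraisal demand is filed) gives a deadline of Jul 24, 2011; completed Jul 23, 2011, before the deadline.

None — every step was satisfied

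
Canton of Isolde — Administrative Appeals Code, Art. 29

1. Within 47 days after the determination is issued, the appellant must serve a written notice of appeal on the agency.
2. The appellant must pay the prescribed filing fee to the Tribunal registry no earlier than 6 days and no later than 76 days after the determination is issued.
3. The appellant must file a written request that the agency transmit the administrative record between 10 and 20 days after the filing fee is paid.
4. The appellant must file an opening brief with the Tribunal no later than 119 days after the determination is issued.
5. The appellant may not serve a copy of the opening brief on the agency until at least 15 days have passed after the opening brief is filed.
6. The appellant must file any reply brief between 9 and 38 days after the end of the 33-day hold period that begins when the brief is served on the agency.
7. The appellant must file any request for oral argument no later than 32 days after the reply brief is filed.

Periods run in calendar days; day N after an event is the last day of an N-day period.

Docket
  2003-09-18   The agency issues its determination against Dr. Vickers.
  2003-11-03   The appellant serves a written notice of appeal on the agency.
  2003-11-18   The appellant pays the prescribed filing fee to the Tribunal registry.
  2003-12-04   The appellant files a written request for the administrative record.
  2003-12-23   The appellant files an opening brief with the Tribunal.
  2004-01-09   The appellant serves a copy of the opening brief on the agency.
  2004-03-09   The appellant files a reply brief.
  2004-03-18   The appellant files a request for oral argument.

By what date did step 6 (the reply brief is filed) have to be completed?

2004-03-20

The brief is served on the agency on 2004-01-09; the 33-day hold period therefore ends 2004-02-11, and step 6 runs from that date. The window is 9–38 days after 2004-02-11; it closes on 2004-03-20.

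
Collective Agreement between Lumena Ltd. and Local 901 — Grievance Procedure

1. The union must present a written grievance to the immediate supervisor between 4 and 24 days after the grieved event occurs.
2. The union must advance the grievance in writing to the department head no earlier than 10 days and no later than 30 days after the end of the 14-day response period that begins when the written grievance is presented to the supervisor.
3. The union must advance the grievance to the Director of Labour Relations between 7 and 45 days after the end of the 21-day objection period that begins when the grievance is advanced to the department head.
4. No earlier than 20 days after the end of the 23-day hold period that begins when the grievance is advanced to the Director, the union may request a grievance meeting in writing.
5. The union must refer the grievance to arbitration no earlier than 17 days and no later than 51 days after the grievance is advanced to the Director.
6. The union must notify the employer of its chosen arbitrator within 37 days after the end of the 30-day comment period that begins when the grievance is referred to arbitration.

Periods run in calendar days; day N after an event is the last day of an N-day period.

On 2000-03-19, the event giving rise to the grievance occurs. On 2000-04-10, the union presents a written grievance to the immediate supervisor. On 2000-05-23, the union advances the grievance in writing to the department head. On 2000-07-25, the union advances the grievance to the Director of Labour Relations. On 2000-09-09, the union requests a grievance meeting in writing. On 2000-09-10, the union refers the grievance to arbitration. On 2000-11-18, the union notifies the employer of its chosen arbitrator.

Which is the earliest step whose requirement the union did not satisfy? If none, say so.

Step 6

Step 1: the window is 4–24 days after 2000-03-19 (when the grieved event occurs), so 2000-03-23 through 2000-04-12; done 2000-04-10 — within the window.
Step 2: the window is 10–30 days after 2000-04-24 (end of the 14-day response period, which began when the written grievance is presented to the supervisor on 2000-04-10), so 2000-05-04 through 2000-05-24; done 2000-05-23 — within the window.
Step 3: the window is 7–45 days after 2000-06-13 (end of the 21-day objection period, which began when the grievance is advanced to the department head on 2000-05-23), so 2000-06-20 through 2000-07-28; done 2000-07-25 — within the window.
Step 4: the earliest permitted date is 20 days after 2000-08-17 (end of the 23-day hold period, which began when the grievance is advanced to the Director on 2000-07-25), i.e. 2000-09-06; done 2000-09-09, after the minimum wait.
Step 5: the window is 17–51 days after 2000-07-25 (when the grievance is advanced to the Director), so 2000-08-11 through 2000-09-14; done 2000-09-10 — within the window.
Step 6: 37 days after 2000-10-10 (end of the 30-day comment period, which began when the grievance is referred to arbitration on 2000-09-10) is 2000-11-16; not done until 2000-11-18, 2 days after the deadline.
The procedure was therefore not followed at step 6.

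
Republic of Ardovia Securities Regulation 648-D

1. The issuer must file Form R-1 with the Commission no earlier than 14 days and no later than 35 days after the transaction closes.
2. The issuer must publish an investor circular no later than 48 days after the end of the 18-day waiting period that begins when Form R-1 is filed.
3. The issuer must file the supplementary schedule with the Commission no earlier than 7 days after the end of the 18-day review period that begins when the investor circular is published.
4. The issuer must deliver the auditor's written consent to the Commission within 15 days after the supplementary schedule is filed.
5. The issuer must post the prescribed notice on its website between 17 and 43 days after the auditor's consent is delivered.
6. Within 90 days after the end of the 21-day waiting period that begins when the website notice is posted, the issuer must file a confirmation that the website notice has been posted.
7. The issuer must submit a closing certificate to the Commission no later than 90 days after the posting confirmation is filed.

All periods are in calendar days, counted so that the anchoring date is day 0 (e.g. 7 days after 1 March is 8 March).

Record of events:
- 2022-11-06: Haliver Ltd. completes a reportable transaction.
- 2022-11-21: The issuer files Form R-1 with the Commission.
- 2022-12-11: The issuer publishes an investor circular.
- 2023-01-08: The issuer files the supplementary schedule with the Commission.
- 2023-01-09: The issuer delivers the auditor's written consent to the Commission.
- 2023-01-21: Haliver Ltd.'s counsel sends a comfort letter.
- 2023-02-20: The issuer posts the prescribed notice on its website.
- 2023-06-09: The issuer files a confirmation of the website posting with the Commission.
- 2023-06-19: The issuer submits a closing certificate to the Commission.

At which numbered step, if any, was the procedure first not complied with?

Step 1 — 14 and 35 days from 2022-11-06 (when the transaction closes) are 2022-11-20 and 2022-12-11 respectively; done 2022-11-21, which is between those dates.
Step 2 — counting 48 days from 2022-12-09 (end of the 18-day waiting period, which began when Form R-1 is filed on 2022-11-21) gives a deadline of 2023-01-26; done 2022-12-11 — timely.
Step 3 — must wait 7 days from 2022-12-29 (end of the 18-day review period, which began when the investor circular is published on 2022-12-11), so not before 2023-01-05; done 2023-01-08 — permitted.
Step 4 — counting 15 days from 2023-01-08 (when the supplementary schedule is filed) gives a deadline of 2023-01-23; done 2023-01-09 — timely.
Step 5 — 17 and 43 days from 2023-01-09 (when the auditor's consent is delivered) are 2023-01-26 and 2023-02-21 respectively; done 2023-02-20, which is between those dates.
Step 6 — counting 90 days from 2023-03-13 (end of the 21-day waiting period, which began when the website notice is posted on 2023-02-20) gives a deadline of 2023-06-11; done 2023-06-09 — timely.
Step 7 — counting 90 days from 2023-06-09 (when the posting confirmation is filed) gives a deadline of 2023-09-07; done 2023-06-19 — timely.

None — every step was satisfied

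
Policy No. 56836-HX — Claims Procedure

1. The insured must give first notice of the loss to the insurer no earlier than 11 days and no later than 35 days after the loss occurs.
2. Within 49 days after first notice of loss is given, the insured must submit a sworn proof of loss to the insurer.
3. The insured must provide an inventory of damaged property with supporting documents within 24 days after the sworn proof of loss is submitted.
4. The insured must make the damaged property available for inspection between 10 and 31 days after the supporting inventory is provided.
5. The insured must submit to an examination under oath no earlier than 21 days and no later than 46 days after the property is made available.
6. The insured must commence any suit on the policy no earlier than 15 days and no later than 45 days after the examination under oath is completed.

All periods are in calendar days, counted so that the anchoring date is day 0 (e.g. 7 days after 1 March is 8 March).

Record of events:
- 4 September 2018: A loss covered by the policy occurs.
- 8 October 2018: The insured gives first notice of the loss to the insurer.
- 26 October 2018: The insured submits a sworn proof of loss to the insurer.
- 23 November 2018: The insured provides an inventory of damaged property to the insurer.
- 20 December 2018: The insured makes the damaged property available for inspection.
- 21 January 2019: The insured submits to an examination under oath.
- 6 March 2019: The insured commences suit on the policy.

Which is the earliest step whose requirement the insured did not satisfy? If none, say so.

Step 3

Step 1: the window is 11–35 days after 4 September 2018 (when the loss occurs), so 15 September 2018 through 9 October 2018; done 8 October 2018, which is between those dates.
Step 2: 49 days after 8 October 2018 (when first notice of loss is given) is 26 November 2018; done 26 October 2018 — timely.
Step 3: 24 days after 26 October 2018 (when the sworn proof of loss is submitted) is 19 November 2018; 23 November 2018 misses that deadline by 4 days.
No need to go further; step 3 was not satisfied.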